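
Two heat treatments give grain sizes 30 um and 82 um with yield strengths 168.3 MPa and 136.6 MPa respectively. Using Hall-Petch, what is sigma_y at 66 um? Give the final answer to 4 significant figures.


sigma_y = sigma0 + k / sqrt(d)
1/sqrt(d1) = 1/sqrt(3e-05) = 182.574;  1/sqrt(d2) = 110.432
k = (sigma1 - sigma2) / (1/sqrt(d1) - 1/sqrt(d2)) = (168.3 - 136.6) / (182.574 - 110.432) = 0.439407 MPa*m^0.5
sigma0 = sigma1 - k/sqrt(d1) = 168.3 - 0.439407*182.574 = 88.0756 MPa
sigma_y(d3) = 88.0756 + 0.439407 / sqrt(6.6e-05) = 142.2 MPa


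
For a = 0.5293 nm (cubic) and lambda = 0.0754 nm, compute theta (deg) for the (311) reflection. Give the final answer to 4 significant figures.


d = a / sqrt(h^2+k^2+l^2)
d = 0.5293 / sqrt(11) = 0.15959 nm
lambda = 2*d*sin(theta)  =>  sin(theta) = lambda / (2*d)
sin(theta) = 0.0754 / (2 * 0.15959) = 0.23623
theta = 13.66 deg


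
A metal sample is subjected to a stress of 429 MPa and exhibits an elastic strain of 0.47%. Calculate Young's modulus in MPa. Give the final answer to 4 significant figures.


E = sigma / epsilon
epsilon = 0.47% = 4.7e-03
E = 429 / 4.7e-03
E = 91280 MPa


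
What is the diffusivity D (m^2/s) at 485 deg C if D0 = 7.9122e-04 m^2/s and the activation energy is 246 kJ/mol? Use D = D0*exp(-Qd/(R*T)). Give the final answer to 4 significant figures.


D = D0 * exp(-Qd / (R*T))
T = 758.15 K
D = 7.9122e-04 * exp(-246e3 / (8.314 * 758.15))
D = 8.89e-21 m^2/s


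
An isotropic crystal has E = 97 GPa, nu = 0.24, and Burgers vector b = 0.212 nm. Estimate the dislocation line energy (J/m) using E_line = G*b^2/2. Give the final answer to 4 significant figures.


Step 1: G = E / (2*(1+nu))
G = 97 / (2*(1+0.24)) = 39.1129 GPa = 3.91129e+10 Pa
Step 2: E_line = G*b^2/2
b = 0.212 nm = 2.12e-10 m
E_line = 0.5 * 3.91129e+10 * (2.12e-10)^2 = 8.789e-10 J/m


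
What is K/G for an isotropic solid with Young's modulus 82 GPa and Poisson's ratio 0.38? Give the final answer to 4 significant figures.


G = E / (2*(1+nu))
G = 82 / (2*(1+0.38)) = 29.7101 GPa
K = E / (3*(1-2*nu))
K = 82 / (3*(1-2*0.38)) = 113.889 GPa
K/G = 113.889 / 29.7101 = 3.833


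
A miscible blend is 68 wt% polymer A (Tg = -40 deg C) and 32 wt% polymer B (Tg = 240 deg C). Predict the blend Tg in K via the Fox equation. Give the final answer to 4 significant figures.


1/Tg = w1/Tg1 + w2/Tg2 (in Kelvin)
Tg1 = 233.15 K, Tg2 = 513.15 K
1/Tg = 0.68/233.15 + 0.32/513.15
Tg = 282.5 K


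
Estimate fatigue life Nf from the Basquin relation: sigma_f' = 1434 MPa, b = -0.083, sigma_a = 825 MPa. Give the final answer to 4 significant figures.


sigma_a = sigma_f' * (2*Nf)^b
2*Nf = (sigma_a / sigma_f')^(1/b)
2*Nf = (825 / 1434)^(1/-0.083)
2*Nf = 781.112
Nf = 390.6 cycles


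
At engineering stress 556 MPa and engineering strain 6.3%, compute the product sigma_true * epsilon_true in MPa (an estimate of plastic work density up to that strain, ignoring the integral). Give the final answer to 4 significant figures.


sigma_true = sigma_eng * (1 + epsilon_eng)
sigma_true = 556 * (1 + 0.063) = 591.028 MPa
epsilon_true = ln(1 + epsilon_eng)
epsilon_true = ln(1 + 0.063) = 0.0610951
sigma_true * epsilon_true = 591.028 * 0.0610951 = 36.11 MPa


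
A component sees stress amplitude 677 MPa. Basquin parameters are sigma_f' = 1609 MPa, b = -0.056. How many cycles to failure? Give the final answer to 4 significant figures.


sigma_a = sigma_f' * (2*Nf)^b
2*Nf = (sigma_a / sigma_f')^(1/b)
2*Nf = (677 / 1609)^(1/-0.056)
2*Nf = 5.17253e+06
Nf = 2.586e+06 cycles


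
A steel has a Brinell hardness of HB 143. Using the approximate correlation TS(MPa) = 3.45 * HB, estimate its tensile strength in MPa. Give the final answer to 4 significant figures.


TS (MPa) = 3.45 * HB
TS = 3.45 * 143
TS = 493.4 MPa


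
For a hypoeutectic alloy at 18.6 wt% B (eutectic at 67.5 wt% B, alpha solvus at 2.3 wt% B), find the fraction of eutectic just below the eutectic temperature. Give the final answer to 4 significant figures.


f_primary = (C_e - C0) / (C_e - C_alpha_max)
f_primary = (67.5 - 18.6) / (67.5 - 2.3)
f_primary = 0.75
f_eutectic = 1 - 0.75 = 0.25


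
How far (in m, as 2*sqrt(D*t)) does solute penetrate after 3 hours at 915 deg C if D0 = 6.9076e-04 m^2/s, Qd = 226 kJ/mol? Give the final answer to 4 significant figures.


Step 1: D = D0 * exp(-Qd/(R*T))
T = 1188.15 K
D = 6.9076e-04 * exp(-226e3 / (8.314 * 1188.15)) = 8.00442e-14 m^2/s
Step 2: L = 2*sqrt(D*t)
t = 3 h = 10800 s
L = 2*sqrt(8.00442e-14 * 10800) = 5.88e-05 m


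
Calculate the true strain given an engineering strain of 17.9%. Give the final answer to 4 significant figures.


epsilon_true = ln(1 + epsilon_eng)
epsilon_true = ln(1 + 0.179)
epsilon_true = 0.1647


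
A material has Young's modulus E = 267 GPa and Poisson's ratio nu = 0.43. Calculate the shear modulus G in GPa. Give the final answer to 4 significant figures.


G = E / (2*(1+nu))
G = 267 / (2*(1+0.43))
G = 93.36 GPa


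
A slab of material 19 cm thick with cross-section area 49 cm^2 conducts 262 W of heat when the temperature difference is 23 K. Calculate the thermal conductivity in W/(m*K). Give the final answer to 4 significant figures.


k = Q*L / (A*dT)
L = 0.19 m, A = 4.9e-03 m^2
k = 262 * 0.19 / (4.9e-03 * 23)
k = 441.7 W/(m*K)


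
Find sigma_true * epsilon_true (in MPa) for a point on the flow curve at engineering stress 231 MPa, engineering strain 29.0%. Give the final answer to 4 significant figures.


sigma_true = sigma_eng * (1 + epsilon_eng)
sigma_true = 231 * (1 + 0.29) = 297.99 MPa
epsilon_true = ln(1 + epsilon_eng)
epsilon_true = ln(1 + 0.29) = 0.254642
sigma_true * epsilon_true = 297.99 * 0.254642 = 75.88 MPa


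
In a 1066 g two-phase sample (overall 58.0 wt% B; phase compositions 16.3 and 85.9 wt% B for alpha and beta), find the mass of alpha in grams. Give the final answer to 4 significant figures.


f_alpha = (C_beta - C0) / (C_beta - C_alpha)
f_alpha = (85.9 - 58.0) / (85.9 - 16.3) = 0.400862
m_alpha = f_alpha * m_total = 0.400862 * 1066 = 427.3 g


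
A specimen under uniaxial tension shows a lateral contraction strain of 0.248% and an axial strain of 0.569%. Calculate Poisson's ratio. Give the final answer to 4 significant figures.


nu = -epsilon_lat / epsilon_axial
Lateral strain is contraction (negative), so using magnitudes:
nu = 0.248 / 0.569
nu = 0.4359


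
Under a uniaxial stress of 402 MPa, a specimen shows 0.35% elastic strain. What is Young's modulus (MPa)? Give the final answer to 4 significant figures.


E = sigma / epsilon
epsilon = 0.35% = 3.5e-03
E = 402 / 3.5e-03
E = 114900 MPa


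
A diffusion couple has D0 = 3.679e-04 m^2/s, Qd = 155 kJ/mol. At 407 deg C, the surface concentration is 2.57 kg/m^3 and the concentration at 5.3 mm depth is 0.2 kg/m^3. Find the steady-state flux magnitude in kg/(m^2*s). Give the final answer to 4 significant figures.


Step 1: D = D0 * exp(-Qd/(R*T))
T = 407 + 273.15 = 680.15 K
D = 3.679e-04 * exp(-155e3 / (8.314 * 680.15)) = 4.5867e-16 m^2/s
Step 2: J = D * (C1 - C2) / dx
J = 4.5867e-16 * (2.57 - 0.2) / 5.3e-03
J = 2.051e-13 kg/(m^2*s)


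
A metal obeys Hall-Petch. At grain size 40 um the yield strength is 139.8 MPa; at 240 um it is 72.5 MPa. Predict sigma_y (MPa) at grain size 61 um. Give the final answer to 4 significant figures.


sigma_y = sigma0 + k / sqrt(d)
1/sqrt(d1) = 1/sqrt(4e-05) = 158.114;  1/sqrt(d2) = 64.5497
k = (sigma1 - sigma2) / (1/sqrt(d1) - 1/sqrt(d2)) = (139.8 - 72.5) / (158.114 - 64.5497) = 0.719293 MPa*m^0.5
sigma0 = sigma1 - k/sqrt(d1) = 139.8 - 0.719293*158.114 = 26.0699 MPa
sigma_y(d3) = 26.0699 + 0.719293 / sqrt(6.1e-05) = 118.2 MPa


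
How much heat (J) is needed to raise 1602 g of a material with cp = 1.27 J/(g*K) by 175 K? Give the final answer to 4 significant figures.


Q = m * cp * dT
Q = 1602 * 1.27 * 175
Q = 356000 J


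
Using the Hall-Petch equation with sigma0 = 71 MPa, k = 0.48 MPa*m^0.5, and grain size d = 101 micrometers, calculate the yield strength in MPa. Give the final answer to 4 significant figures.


sigma_y = sigma0 + k / sqrt(d)
d = 101 um = 1.01e-04 m
sigma_y = 71 + 0.48 / sqrt(1.01e-04)
sigma_y = 118.8 MPa


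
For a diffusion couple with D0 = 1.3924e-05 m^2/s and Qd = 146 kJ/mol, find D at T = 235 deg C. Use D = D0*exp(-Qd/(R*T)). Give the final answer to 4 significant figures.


D = D0 * exp(-Qd / (R*T))
T = 508.15 K
D = 1.3924e-05 * exp(-146e3 / (8.314 * 508.15))
D = 1.366e-20 m^2/s


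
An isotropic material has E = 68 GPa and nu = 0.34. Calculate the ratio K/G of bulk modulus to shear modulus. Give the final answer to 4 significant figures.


G = E / (2*(1+nu))
G = 68 / (2*(1+0.34)) = 25.3731 GPa
K = E / (3*(1-2*nu))
K = 68 / (3*(1-2*0.34)) = 70.8333 GPa
K/G = 70.8333 / 25.3731 = 2.792


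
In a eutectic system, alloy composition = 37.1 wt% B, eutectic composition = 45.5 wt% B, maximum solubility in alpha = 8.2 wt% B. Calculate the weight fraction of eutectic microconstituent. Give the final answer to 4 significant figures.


f_primary = (C_e - C0) / (C_e - C_alpha_max)
f_primary = (45.5 - 37.1) / (45.5 - 8.2)
f_primary = 0.225201
f_eutectic = 1 - 0.225201 = 0.7748


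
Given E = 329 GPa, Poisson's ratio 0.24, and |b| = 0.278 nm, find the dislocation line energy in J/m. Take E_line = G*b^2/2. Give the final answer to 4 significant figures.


Step 1: G = E / (2*(1+nu))
G = 329 / (2*(1+0.24)) = 132.661 GPa = 1.32661e+11 Pa
Step 2: E_line = G*b^2/2
b = 0.278 nm = 2.78e-10 m
E_line = 0.5 * 1.32661e+11 * (2.78e-10)^2 = 5.126e-09 J/m


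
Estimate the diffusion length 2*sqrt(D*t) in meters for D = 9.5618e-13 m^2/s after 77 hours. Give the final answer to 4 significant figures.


t = 77 hr = 277200 s
Diffusion length = 2*sqrt(D*t)
= 2*sqrt(9.5618e-13 * 277200)
= 1.03e-03 m


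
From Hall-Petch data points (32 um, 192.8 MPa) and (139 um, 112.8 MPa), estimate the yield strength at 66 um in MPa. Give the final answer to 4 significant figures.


sigma_y = sigma0 + k / sqrt(d)
1/sqrt(d1) = 1/sqrt(3.2e-05) = 176.777;  1/sqrt(d2) = 84.8189
k = (sigma1 - sigma2) / (1/sqrt(d1) - 1/sqrt(d2)) = (192.8 - 112.8) / (176.777 - 84.8189) = 0.869964 MPa*m^0.5
sigma0 = sigma1 - k/sqrt(d1) = 192.8 - 0.869964*176.777 = 39.0106 MPa
sigma_y(d3) = 39.0106 + 0.869964 / sqrt(6.6e-05) = 146.1 MPa


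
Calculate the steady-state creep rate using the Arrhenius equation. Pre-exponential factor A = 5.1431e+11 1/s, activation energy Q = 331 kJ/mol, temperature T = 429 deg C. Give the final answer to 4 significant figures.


rate = A * exp(-Q / (R*T))
T = 429 + 273.15 = 702.15 K
rate = 5.1431e+11 * exp(-331e3 / (8.314 * 702.15))
rate = 1.22e-13 1/s


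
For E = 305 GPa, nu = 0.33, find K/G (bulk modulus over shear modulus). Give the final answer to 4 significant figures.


G = E / (2*(1+nu))
G = 305 / (2*(1+0.33)) = 114.662 GPa
K = E / (3*(1-2*nu))
K = 305 / (3*(1-2*0.33)) = 299.02 GPa
K/G = 299.02 / 114.662 = 2.608


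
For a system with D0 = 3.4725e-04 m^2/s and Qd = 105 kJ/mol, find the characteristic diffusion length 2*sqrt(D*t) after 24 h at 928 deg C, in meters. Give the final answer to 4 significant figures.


Step 1: D = D0 * exp(-Qd/(R*T))
T = 1201.15 K
D = 3.4725e-04 * exp(-105e3 / (8.314 * 1201.15)) = 9.42589e-09 m^2/s
Step 2: L = 2*sqrt(D*t)
t = 24 h = 86400 s
L = 2*sqrt(9.42589e-09 * 86400) = 0.05708 m


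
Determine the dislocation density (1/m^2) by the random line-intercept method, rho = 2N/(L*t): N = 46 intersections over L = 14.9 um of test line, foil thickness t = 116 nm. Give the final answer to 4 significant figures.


rho = 2N / (L * t)
L = 14.9 um = 1.49e-05 m, t = 116 nm = 1.16e-07 m
rho = 2 * 46 / (1.49e-05 * 1.16e-07)
rho = 5.323e+13 1/m^2


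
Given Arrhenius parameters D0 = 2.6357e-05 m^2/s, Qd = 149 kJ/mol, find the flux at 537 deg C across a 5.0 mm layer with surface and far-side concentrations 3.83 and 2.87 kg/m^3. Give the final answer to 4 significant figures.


Step 1: D = D0 * exp(-Qd/(R*T))
T = 537 + 273.15 = 810.15 K
D = 2.6357e-05 * exp(-149e3 / (8.314 * 810.15)) = 6.51229e-15 m^2/s
Step 2: J = D * (C1 - C2) / dx
J = 6.51229e-15 * (3.83 - 2.87) / 5e-03
J = 1.25e-12 kg/(m^2*s)


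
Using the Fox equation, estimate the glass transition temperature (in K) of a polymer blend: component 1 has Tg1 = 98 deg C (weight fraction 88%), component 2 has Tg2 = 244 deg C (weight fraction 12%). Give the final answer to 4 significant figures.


1/Tg = w1/Tg1 + w2/Tg2 (in Kelvin)
Tg1 = 371.15 K, Tg2 = 517.15 K
1/Tg = 0.88/371.15 + 0.12/517.15
Tg = 384.2 K


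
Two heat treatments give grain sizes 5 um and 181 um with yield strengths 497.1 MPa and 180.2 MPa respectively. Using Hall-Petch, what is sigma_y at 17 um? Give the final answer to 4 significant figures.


sigma_y = sigma0 + k / sqrt(d)
1/sqrt(d1) = 1/sqrt(5e-06) = 447.214;  1/sqrt(d2) = 74.3294
k = (sigma1 - sigma2) / (1/sqrt(d1) - 1/sqrt(d2)) = (497.1 - 180.2) / (447.214 - 74.3294) = 0.849862 MPa*m^0.5
sigma0 = sigma1 - k/sqrt(d1) = 497.1 - 0.849862*447.214 = 117.03 MPa
sigma_y(d3) = 117.03 + 0.849862 / sqrt(1.7e-05) = 323.2 MPa


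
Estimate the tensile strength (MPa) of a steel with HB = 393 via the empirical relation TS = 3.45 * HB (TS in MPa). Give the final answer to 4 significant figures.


TS (MPa) = 3.45 * HB
TS = 3.45 * 393
TS = 1356 MPa


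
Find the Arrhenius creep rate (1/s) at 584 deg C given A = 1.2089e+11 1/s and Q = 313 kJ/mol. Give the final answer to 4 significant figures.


rate = A * exp(-Q / (R*T))
T = 584 + 273.15 = 857.15 K
rate = 1.2089e+11 * exp(-313e3 / (8.314 * 857.15))
rate = 1.017e-08 1/s


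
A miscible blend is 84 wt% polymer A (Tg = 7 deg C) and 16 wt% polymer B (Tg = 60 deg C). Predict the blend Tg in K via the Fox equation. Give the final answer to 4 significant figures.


1/Tg = w1/Tg1 + w2/Tg2 (in Kelvin)
Tg1 = 280.15 K, Tg2 = 333.15 K
1/Tg = 0.84/280.15 + 0.16/333.15
Tg = 287.5 K


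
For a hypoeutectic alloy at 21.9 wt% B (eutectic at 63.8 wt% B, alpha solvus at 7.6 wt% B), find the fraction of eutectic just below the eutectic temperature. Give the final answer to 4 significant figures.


f_primary = (C_e - C0) / (C_e - C_alpha_max)
f_primary = (63.8 - 21.9) / (63.8 - 7.6)
f_primary = 0.745552
f_eutectic = 1 - 0.745552 = 0.2544


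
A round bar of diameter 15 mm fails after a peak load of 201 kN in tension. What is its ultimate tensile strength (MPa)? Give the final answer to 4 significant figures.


A0 = pi*(d/2)^2 = pi*(15/2)^2 = 176.715 mm^2
UTS = F_max / A0 = 201*1000 / 176.715
UTS = 1137 MPa


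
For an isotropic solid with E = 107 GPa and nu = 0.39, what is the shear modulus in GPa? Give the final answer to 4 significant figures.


G = E / (2*(1+nu))
G = 107 / (2*(1+0.39))
G = 38.49 GPa


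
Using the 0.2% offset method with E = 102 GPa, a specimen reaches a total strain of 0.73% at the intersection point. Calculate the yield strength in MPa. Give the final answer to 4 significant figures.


Offset strain = 0.002
Elastic strain at yield = total_strain - offset = 7.3e-03 - 0.002 = 5.3e-03
sigma_y = E * elastic_strain = 102000 * 5.3e-03
sigma_y = 540.6 MPa


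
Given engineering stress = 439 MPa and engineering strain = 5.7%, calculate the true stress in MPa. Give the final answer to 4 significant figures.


sigma_true = sigma_eng * (1 + epsilon_eng)
sigma_true = 439 * (1 + 0.057)
sigma_true = 464 MPa


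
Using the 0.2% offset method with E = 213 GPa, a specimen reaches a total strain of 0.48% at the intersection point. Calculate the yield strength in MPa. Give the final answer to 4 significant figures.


Offset strain = 0.002
Elastic strain at yield = total_strain - offset = 4.8e-03 - 0.002 = 2.8e-03
sigma_y = E * elastic_strain = 213000 * 2.8e-03
sigma_y = 596.4 MPa


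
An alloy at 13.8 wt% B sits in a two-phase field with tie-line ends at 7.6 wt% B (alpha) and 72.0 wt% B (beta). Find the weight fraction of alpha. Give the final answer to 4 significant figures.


f_alpha = (C_beta - C0) / (C_beta - C_alpha)
f_alpha = (72.0 - 13.8) / (72.0 - 7.6)
f_alpha = 0.9037


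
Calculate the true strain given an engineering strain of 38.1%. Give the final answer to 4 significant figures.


epsilon_true = ln(1 + epsilon_eng)
epsilon_true = ln(1 + 0.381)
epsilon_true = 0.3228


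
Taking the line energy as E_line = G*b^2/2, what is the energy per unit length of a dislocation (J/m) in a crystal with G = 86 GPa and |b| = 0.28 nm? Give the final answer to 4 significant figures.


E = G*b^2/2
b = 0.28 nm = 2.8e-10 m
G = 86 GPa = 8.6e+10 Pa
E = 0.5 * 8.6e+10 * (2.8e-10)^2
E = 3.371e-09 J/m


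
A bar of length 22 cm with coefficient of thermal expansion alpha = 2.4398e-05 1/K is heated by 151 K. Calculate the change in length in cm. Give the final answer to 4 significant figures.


dL = L0 * alpha * dT
dL = 22 * 2.4398e-05 * 151
dL = 0.08105 cm


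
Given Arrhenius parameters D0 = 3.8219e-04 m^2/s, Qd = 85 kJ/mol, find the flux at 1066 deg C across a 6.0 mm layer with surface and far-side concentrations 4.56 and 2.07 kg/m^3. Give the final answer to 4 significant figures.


Step 1: D = D0 * exp(-Qd/(R*T))
T = 1066 + 273.15 = 1339.15 K
D = 3.8219e-04 * exp(-85e3 / (8.314 * 1339.15)) = 1.84784e-07 m^2/s
Step 2: J = D * (C1 - C2) / dx
J = 1.84784e-07 * (4.56 - 2.07) / 6e-03
J = 7.669e-05 kg/(m^2*s)


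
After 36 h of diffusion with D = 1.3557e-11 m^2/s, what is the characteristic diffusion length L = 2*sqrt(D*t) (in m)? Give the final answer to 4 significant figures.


t = 36 hr = 129600 s
Diffusion length = 2*sqrt(D*t)
= 2*sqrt(1.3557e-11 * 129600)
= 2.651e-03 m


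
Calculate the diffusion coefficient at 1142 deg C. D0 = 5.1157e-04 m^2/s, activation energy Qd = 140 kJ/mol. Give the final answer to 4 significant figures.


D = D0 * exp(-Qd / (R*T))
T = 1415.15 K
D = 5.1157e-04 * exp(-140e3 / (8.314 * 1415.15))
D = 3.477e-09 m^2/s


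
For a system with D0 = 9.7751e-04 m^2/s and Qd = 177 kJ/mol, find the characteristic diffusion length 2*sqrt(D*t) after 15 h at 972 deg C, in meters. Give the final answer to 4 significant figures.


Step 1: D = D0 * exp(-Qd/(R*T))
T = 1245.15 K
D = 9.7751e-04 * exp(-177e3 / (8.314 * 1245.15)) = 3.66959e-11 m^2/s
Step 2: L = 2*sqrt(D*t)
t = 15 h = 54000 s
L = 2*sqrt(3.66959e-11 * 54000) = 2.815e-03 m


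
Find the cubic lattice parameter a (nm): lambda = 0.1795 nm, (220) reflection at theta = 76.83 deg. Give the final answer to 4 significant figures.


d = lambda / (2*sin(theta))
d = 0.1795 / (2*sin(76.83 deg))
d = 0.0921743 nm
a = d * sqrt(h^2+k^2+l^2) = 0.0921743 * sqrt(8)
a = 0.2607 nm


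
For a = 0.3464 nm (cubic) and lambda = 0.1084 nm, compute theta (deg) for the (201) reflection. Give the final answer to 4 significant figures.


d = a / sqrt(h^2+k^2+l^2)
d = 0.3464 / sqrt(5) = 0.154915 nm
lambda = 2*d*sin(theta)  =>  sin(theta) = lambda / (2*d)
sin(theta) = 0.1084 / (2 * 0.154915) = 0.34987
theta = 20.48 deg


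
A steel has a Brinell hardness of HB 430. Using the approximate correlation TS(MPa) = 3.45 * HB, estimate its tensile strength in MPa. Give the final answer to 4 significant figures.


TS (MPa) = 3.45 * HB
TS = 3.45 * 430
TS = 1484 MPa


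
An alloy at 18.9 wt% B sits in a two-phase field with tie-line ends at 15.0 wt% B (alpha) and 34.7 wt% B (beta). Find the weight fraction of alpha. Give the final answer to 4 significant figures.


f_alpha = (C_beta - C0) / (C_beta - C_alpha)
f_alpha = (34.7 - 18.9) / (34.7 - 15.0)
f_alpha = 0.802


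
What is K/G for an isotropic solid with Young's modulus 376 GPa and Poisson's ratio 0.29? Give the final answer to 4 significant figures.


G = E / (2*(1+nu))
G = 376 / (2*(1+0.29)) = 145.736 GPa
K = E / (3*(1-2*nu))
K = 376 / (3*(1-2*0.29)) = 298.413 GPa
K/G = 298.413 / 145.736 = 2.048


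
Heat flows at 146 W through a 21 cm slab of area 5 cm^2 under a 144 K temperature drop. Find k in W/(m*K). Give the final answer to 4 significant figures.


k = Q*L / (A*dT)
L = 0.21 m, A = 5e-04 m^2
k = 146 * 0.21 / (5e-04 * 144)
k = 425.8 W/(m*K)


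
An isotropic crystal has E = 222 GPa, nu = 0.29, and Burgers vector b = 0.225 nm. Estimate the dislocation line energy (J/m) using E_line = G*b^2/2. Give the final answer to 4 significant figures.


Step 1: G = E / (2*(1+nu))
G = 222 / (2*(1+0.29)) = 86.0465 GPa = 8.60465e+10 Pa
Step 2: E_line = G*b^2/2
b = 0.225 nm = 2.25e-10 m
E_line = 0.5 * 8.60465e+10 * (2.25e-10)^2 = 2.178e-09 J/m


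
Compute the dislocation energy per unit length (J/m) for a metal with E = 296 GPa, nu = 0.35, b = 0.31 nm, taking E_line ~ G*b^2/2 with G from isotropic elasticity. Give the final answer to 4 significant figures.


Step 1: G = E / (2*(1+nu))
G = 296 / (2*(1+0.35)) = 109.63 GPa = 1.0963e+11 Pa
Step 2: E_line = G*b^2/2
b = 0.31 nm = 3.1e-10 m
E_line = 0.5 * 1.0963e+11 * (3.1e-10)^2 = 5.268e-09 J/m


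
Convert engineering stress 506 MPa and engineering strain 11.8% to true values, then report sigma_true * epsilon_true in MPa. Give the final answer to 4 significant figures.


sigma_true = sigma_eng * (1 + epsilon_eng)
sigma_true = 506 * (1 + 0.118) = 565.708 MPa
epsilon_true = ln(1 + epsilon_eng)
epsilon_true = ln(1 + 0.118) = 0.111541
sigma_true * epsilon_true = 565.708 * 0.111541 = 63.1 MPa


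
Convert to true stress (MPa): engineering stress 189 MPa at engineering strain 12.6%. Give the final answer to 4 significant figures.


sigma_true = sigma_eng * (1 + epsilon_eng)
sigma_true = 189 * (1 + 0.126)
sigma_true = 212.8 MPa


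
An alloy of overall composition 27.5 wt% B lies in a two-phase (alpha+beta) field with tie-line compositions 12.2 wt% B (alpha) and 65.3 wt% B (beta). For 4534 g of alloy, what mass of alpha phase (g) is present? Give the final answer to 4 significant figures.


f_alpha = (C_beta - C0) / (C_beta - C_alpha)
f_alpha = (65.3 - 27.5) / (65.3 - 12.2) = 0.711864
m_alpha = f_alpha * m_total = 0.711864 * 4534 = 3228 g


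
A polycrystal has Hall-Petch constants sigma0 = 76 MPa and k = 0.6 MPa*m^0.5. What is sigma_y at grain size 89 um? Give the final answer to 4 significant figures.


sigma_y = sigma0 + k / sqrt(d)
d = 89 um = 8.9e-05 m
sigma_y = 76 + 0.6 / sqrt(8.9e-05)
sigma_y = 139.6 MPa


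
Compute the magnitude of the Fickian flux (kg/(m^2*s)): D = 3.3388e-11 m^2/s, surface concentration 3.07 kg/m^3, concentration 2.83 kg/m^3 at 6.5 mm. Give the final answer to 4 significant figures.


J = -D * (dC/dx) = D * (C1 - C2) / dx
J = 3.3388e-11 * (3.07 - 2.83) / 6.5e-03
J = 1.233e-09 kg/(m^2*s)


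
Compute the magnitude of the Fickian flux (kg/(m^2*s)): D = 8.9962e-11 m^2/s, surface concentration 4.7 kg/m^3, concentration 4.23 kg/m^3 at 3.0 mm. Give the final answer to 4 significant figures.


J = -D * (dC/dx) = D * (C1 - C2) / dx
J = 8.9962e-11 * (4.7 - 4.23) / 3e-03
J = 1.409e-08 kg/(m^2*s)


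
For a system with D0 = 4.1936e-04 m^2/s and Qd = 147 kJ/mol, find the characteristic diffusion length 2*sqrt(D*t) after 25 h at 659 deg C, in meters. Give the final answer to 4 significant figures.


Step 1: D = D0 * exp(-Qd/(R*T))
T = 932.15 K
D = 4.1936e-04 * exp(-147e3 / (8.314 * 932.15)) = 2.42599e-12 m^2/s
Step 2: L = 2*sqrt(D*t)
t = 25 h = 90000 s
L = 2*sqrt(2.42599e-12 * 90000) = 9.345e-04 m


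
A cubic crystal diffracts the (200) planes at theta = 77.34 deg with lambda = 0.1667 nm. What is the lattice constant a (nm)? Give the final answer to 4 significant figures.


d = lambda / (2*sin(theta))
d = 0.1667 / (2*sin(77.34 deg))
d = 0.0854269 nm
a = d * sqrt(h^2+k^2+l^2) = 0.0854269 * sqrt(4)
a = 0.1709 nm


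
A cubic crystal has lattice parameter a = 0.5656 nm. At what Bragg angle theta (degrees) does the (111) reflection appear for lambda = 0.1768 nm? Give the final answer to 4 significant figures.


d = a / sqrt(h^2+k^2+l^2)
d = 0.5656 / sqrt(3) = 0.326549 nm
lambda = 2*d*sin(theta)  =>  sin(theta) = lambda / (2*d)
sin(theta) = 0.1768 / (2 * 0.326549) = 0.270709
theta = 15.71 deg


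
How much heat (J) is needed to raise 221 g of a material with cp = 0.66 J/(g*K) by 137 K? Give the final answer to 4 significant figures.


Q = m * cp * dT
Q = 221 * 0.66 * 137
Q = 19980 J


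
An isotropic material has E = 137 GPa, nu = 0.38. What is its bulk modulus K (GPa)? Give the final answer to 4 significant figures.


K = E / (3*(1-2*nu))
K = 137 / (3*(1-2*0.38))
K = 190.3 GPa


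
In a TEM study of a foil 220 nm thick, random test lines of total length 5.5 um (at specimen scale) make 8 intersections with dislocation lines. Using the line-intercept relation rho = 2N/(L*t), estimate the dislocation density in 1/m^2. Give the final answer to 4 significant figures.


rho = 2N / (L * t)
L = 5.5 um = 5.5e-06 m, t = 220 nm = 2.2e-07 m
rho = 2 * 8 / (5.5e-06 * 2.2e-07)
rho = 1.322e+13 1/m^2


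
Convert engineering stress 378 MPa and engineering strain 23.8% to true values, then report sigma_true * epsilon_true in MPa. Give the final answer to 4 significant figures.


sigma_true = sigma_eng * (1 + epsilon_eng)
sigma_true = 378 * (1 + 0.238) = 467.964 MPa
epsilon_true = ln(1 + epsilon_eng)
epsilon_true = ln(1 + 0.238) = 0.213497
sigma_true * epsilon_true = 467.964 * 0.213497 = 99.91 MPa


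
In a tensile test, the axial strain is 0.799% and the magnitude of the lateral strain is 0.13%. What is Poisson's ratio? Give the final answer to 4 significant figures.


nu = -epsilon_lat / epsilon_axial
Lateral strain is contraction (negative), so using magnitudes:
nu = 0.13 / 0.799
nu = 0.1627


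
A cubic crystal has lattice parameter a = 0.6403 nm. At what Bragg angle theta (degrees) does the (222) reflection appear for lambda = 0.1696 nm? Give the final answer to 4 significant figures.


d = a / sqrt(h^2+k^2+l^2)
d = 0.6403 / sqrt(12) = 0.184839 nm
lambda = 2*d*sin(theta)  =>  sin(theta) = lambda / (2*d)
sin(theta) = 0.1696 / (2 * 0.184839) = 0.458778
theta = 27.31 deg


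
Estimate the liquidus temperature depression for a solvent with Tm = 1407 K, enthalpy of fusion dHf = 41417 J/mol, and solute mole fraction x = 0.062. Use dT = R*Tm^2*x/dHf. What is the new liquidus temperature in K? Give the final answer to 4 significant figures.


dT = R*Tm^2*x / dHf
dT = 8.314 * 1407^2 * 0.062 / 41417
dT = 24.6383 K
T_new = 1407 - 24.6383 = 1382 K


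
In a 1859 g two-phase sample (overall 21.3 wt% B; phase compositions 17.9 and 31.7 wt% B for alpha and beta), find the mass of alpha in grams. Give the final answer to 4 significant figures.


f_alpha = (C_beta - C0) / (C_beta - C_alpha)
f_alpha = (31.7 - 21.3) / (31.7 - 17.9) = 0.753623
m_alpha = f_alpha * m_total = 0.753623 * 1859 = 1401 g


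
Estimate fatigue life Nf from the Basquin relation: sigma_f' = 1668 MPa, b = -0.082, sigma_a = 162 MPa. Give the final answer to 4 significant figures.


sigma_a = sigma_f' * (2*Nf)^b
2*Nf = (sigma_a / sigma_f')^(1/b)
2*Nf = (162 / 1668)^(1/-0.082)
2*Nf = 2.23753e+12
Nf = 1.119e+12 cycles


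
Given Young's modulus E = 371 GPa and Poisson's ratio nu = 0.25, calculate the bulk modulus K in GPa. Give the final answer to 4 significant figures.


K = E / (3*(1-2*nu))
K = 371 / (3*(1-2*0.25))
K = 247.3 GPa


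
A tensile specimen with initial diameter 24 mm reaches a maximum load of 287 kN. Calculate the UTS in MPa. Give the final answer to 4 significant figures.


A0 = pi*(d/2)^2 = pi*(24/2)^2 = 452.389 mm^2
UTS = F_max / A0 = 287*1000 / 452.389
UTS = 634.4 MPa


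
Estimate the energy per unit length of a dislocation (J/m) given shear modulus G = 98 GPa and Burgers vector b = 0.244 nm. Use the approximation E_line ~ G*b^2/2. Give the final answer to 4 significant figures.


E = G*b^2/2
b = 0.244 nm = 2.44e-10 m
G = 98 GPa = 9.8e+10 Pa
E = 0.5 * 9.8e+10 * (2.44e-10)^2
E = 2.917e-09 J/m


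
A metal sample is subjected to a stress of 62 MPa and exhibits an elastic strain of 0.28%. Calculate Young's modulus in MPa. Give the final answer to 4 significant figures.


E = sigma / epsilon
epsilon = 0.28% = 2.8e-03
E = 62 / 2.8e-03
E = 22140 MPa


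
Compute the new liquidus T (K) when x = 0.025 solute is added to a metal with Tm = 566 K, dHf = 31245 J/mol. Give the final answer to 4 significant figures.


dT = R*Tm^2*x / dHf
dT = 8.314 * 566^2 * 0.025 / 31245
dT = 2.13109 K
T_new = 566 - 2.13109 = 563.9 K


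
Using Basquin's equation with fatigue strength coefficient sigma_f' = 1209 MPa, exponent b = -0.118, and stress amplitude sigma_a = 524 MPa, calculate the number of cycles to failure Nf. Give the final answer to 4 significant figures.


sigma_a = sigma_f' * (2*Nf)^b
2*Nf = (sigma_a / sigma_f')^(1/b)
2*Nf = (524 / 1209)^(1/-0.118)
2*Nf = 1194.2
Nf = 597.1 cycles


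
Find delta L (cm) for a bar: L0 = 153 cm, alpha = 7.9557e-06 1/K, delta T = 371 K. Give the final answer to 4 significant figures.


dL = L0 * alpha * dT
dL = 153 * 7.9557e-06 * 371
dL = 0.4516 cm


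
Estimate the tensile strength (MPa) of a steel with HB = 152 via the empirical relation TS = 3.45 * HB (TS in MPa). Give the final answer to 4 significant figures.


TS (MPa) = 3.45 * HB
TS = 3.45 * 152
TS = 524.4 MPa


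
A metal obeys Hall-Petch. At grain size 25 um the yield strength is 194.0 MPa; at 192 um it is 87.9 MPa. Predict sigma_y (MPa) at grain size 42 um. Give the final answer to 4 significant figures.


sigma_y = sigma0 + k / sqrt(d)
1/sqrt(d1) = 1/sqrt(2.5e-05) = 200;  1/sqrt(d2) = 72.1688
k = (sigma1 - sigma2) / (1/sqrt(d1) - 1/sqrt(d2)) = (194.0 - 87.9) / (200 - 72.1688) = 0.830001 MPa*m^0.5
sigma0 = sigma1 - k/sqrt(d1) = 194.0 - 0.830001*200 = 27.9999 MPa
sigma_y(d3) = 27.9999 + 0.830001 / sqrt(4.2e-05) = 156.1 MPa


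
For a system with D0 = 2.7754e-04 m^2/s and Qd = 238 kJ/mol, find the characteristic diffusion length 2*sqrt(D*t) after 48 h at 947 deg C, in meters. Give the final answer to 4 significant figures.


Step 1: D = D0 * exp(-Qd/(R*T))
T = 1220.15 K
D = 2.7754e-04 * exp(-238e3 / (8.314 * 1220.15)) = 1.79545e-14 m^2/s
Step 2: L = 2*sqrt(D*t)
t = 48 h = 172800 s
L = 2*sqrt(1.79545e-14 * 172800) = 1.114e-04 m


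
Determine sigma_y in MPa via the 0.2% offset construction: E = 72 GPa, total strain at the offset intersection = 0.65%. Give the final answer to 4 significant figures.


Offset strain = 0.002
Elastic strain at yield = total_strain - offset = 6.5e-03 - 0.002 = 4.5e-03
sigma_y = E * elastic_strain = 72000 * 4.5e-03
sigma_y = 324 MPa


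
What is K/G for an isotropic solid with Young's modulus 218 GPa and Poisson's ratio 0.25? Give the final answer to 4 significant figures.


G = E / (2*(1+nu))
G = 218 / (2*(1+0.25)) = 87.2 GPa
K = E / (3*(1-2*nu))
K = 218 / (3*(1-2*0.25)) = 145.333 GPa
K/G = 145.333 / 87.2 = 1.667


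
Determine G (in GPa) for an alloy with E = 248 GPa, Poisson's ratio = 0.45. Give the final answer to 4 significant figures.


G = E / (2*(1+nu))
G = 248 / (2*(1+0.45))
G = 85.52 GPa


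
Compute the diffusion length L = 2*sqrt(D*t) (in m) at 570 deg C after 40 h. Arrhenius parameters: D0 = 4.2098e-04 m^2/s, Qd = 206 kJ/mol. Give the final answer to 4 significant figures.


Step 1: D = D0 * exp(-Qd/(R*T))
T = 843.15 K
D = 4.2098e-04 * exp(-206e3 / (8.314 * 843.15)) = 7.27335e-17 m^2/s
Step 2: L = 2*sqrt(D*t)
t = 40 h = 144000 s
L = 2*sqrt(7.27335e-17 * 144000) = 6.473e-06 m


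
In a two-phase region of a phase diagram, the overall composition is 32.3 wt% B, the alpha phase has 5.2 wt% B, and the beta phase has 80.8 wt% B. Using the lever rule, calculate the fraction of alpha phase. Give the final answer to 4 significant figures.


f_alpha = (C_beta - C0) / (C_beta - C_alpha)
f_alpha = (80.8 - 32.3) / (80.8 - 5.2)
f_alpha = 0.6415


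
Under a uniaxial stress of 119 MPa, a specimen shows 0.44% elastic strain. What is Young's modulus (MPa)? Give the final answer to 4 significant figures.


E = sigma / epsilon
epsilon = 0.44% = 4.4e-03
E = 119 / 4.4e-03
E = 27050 MPa


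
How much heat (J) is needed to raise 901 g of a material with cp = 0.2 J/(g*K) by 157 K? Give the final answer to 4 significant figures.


Q = m * cp * dT
Q = 901 * 0.2 * 157
Q = 28290 J


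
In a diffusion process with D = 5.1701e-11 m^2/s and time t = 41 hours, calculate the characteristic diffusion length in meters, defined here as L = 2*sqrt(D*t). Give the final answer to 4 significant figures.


t = 41 hr = 147600 s
Diffusion length = 2*sqrt(D*t)
= 2*sqrt(5.1701e-11 * 147600)
= 5.525e-03 m


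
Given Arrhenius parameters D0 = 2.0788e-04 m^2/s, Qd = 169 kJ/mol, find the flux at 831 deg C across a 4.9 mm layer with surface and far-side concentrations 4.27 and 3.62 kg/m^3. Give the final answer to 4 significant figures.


Step 1: D = D0 * exp(-Qd/(R*T))
T = 831 + 273.15 = 1104.15 K
D = 2.0788e-04 * exp(-169e3 / (8.314 * 1104.15)) = 2.10158e-12 m^2/s
Step 2: J = D * (C1 - C2) / dx
J = 2.10158e-12 * (4.27 - 3.62) / 4.9e-03
J = 2.788e-10 kg/(m^2*s)


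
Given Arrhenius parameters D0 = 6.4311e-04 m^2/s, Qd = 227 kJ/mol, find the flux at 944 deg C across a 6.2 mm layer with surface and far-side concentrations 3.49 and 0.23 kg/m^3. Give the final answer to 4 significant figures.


Step 1: D = D0 * exp(-Qd/(R*T))
T = 944 + 273.15 = 1217.15 K
D = 6.4311e-04 * exp(-227e3 / (8.314 * 1217.15)) = 1.16441e-13 m^2/s
Step 2: J = D * (C1 - C2) / dx
J = 1.16441e-13 * (3.49 - 0.23) / 6.2e-03
J = 6.123e-11 kg/(m^2*s)


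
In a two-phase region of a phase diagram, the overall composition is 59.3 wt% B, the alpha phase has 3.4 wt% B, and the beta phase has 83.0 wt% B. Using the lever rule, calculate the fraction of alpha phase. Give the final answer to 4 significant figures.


f_alpha = (C_beta - C0) / (C_beta - C_alpha)
f_alpha = (83.0 - 59.3) / (83.0 - 3.4)
f_alpha = 0.2977


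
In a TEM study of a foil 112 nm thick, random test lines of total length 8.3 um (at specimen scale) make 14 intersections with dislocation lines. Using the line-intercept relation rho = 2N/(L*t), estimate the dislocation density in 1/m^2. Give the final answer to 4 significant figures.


rho = 2N / (L * t)
L = 8.3 um = 8.3e-06 m, t = 112 nm = 1.12e-07 m
rho = 2 * 14 / (8.3e-06 * 1.12e-07)
rho = 3.012e+13 1/m^2


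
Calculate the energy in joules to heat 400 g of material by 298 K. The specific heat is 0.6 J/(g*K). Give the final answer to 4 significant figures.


Q = m * cp * dT
Q = 400 * 0.6 * 298
Q = 71520 J


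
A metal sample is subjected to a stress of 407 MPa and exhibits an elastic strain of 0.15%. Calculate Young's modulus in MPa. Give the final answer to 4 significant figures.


E = sigma / epsilon
epsilon = 0.15% = 1.5e-03
E = 407 / 1.5e-03
E = 271300 MPa


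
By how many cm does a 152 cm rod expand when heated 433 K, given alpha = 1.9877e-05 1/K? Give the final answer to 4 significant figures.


dL = L0 * alpha * dT
dL = 152 * 1.9877e-05 * 433
dL = 1.308 cm


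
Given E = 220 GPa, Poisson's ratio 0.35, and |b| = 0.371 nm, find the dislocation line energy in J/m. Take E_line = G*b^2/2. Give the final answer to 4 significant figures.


Step 1: G = E / (2*(1+nu))
G = 220 / (2*(1+0.35)) = 81.4815 GPa = 8.14815e+10 Pa
Step 2: E_line = G*b^2/2
b = 0.371 nm = 3.71e-10 m
E_line = 0.5 * 8.14815e+10 * (3.71e-10)^2 = 5.608e-09 J/m


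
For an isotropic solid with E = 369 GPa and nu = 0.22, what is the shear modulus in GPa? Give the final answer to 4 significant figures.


G = E / (2*(1+nu))
G = 369 / (2*(1+0.22))
G = 151.2 GPa


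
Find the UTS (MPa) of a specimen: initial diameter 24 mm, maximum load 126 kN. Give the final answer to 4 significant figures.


A0 = pi*(d/2)^2 = pi*(24/2)^2 = 452.389 mm^2
UTS = F_max / A0 = 126*1000 / 452.389
UTS = 278.5 MPa


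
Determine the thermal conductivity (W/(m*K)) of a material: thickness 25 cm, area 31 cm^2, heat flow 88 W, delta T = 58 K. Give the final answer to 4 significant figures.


k = Q*L / (A*dT)
L = 0.25 m, A = 3.1e-03 m^2
k = 88 * 0.25 / (3.1e-03 * 58)
k = 122.4 W/(m*K)


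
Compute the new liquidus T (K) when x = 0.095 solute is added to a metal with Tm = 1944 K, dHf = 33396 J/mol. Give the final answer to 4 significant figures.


dT = R*Tm^2*x / dHf
dT = 8.314 * 1944^2 * 0.095 / 33396
dT = 89.3782 K
T_new = 1944 - 89.3782 = 1855 K


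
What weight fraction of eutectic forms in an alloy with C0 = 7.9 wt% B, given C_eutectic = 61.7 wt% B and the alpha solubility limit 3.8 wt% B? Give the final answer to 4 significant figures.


f_primary = (C_e - C0) / (C_e - C_alpha_max)
f_primary = (61.7 - 7.9) / (61.7 - 3.8)
f_primary = 0.929188
f_eutectic = 1 - 0.929188 = 0.07081


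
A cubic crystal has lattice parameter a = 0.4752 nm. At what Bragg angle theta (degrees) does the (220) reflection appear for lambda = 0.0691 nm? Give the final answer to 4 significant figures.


d = a / sqrt(h^2+k^2+l^2)
d = 0.4752 / sqrt(8) = 0.168009 nm
lambda = 2*d*sin(theta)  =>  sin(theta) = lambda / (2*d)
sin(theta) = 0.0691 / (2 * 0.168009) = 0.205644
theta = 11.87 deg


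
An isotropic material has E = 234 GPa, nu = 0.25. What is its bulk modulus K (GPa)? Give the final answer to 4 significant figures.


K = E / (3*(1-2*nu))
K = 234 / (3*(1-2*0.25))
K = 156 GPa


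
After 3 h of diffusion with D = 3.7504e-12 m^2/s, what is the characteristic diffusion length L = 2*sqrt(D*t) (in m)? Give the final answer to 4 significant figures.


t = 3 hr = 10800 s
Diffusion length = 2*sqrt(D*t)
= 2*sqrt(3.7504e-12 * 10800)
= 4.025e-04 m


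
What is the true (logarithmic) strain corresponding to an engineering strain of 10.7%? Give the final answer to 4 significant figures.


epsilon_true = ln(1 + epsilon_eng)
epsilon_true = ln(1 + 0.107)
epsilon_true = 0.1017


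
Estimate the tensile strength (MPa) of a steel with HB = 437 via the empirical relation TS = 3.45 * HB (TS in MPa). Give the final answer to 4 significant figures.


TS (MPa) = 3.45 * HB
TS = 3.45 * 437
TS = 1508 MPa


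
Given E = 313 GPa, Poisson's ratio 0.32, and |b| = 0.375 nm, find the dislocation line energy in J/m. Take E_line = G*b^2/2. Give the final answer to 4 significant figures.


Step 1: G = E / (2*(1+nu))
G = 313 / (2*(1+0.32)) = 118.561 GPa = 1.18561e+11 Pa
Step 2: E_line = G*b^2/2
b = 0.375 nm = 3.75e-10 m
E_line = 0.5 * 1.18561e+11 * (3.75e-10)^2 = 8.336e-09 J/m


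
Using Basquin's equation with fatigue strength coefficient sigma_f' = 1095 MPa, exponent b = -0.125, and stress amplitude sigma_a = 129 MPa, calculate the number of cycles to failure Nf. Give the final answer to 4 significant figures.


sigma_a = sigma_f' * (2*Nf)^b
2*Nf = (sigma_a / sigma_f')^(1/b)
2*Nf = (129 / 1095)^(1/-0.125)
2*Nf = 2.69523e+07
Nf = 1.348e+07 cycles


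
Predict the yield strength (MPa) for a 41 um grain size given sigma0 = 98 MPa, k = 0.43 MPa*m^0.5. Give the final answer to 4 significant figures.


sigma_y = sigma0 + k / sqrt(d)
d = 41 um = 4.1e-05 m
sigma_y = 98 + 0.43 / sqrt(4.1e-05)
sigma_y = 165.2 MPa


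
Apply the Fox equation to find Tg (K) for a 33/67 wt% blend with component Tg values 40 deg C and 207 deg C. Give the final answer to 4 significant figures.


1/Tg = w1/Tg1 + w2/Tg2 (in Kelvin)
Tg1 = 313.15 K, Tg2 = 480.15 K
1/Tg = 0.33/313.15 + 0.67/480.15
Tg = 408.3 K


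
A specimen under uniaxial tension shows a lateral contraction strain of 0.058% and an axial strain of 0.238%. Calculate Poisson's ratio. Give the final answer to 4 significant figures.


nu = -epsilon_lat / epsilon_axial
Lateral strain is contraction (negative), so using magnitudes:
nu = 0.058 / 0.238
nu = 0.2437


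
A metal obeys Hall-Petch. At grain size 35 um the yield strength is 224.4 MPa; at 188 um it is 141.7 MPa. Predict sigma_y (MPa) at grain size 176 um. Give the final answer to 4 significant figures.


sigma_y = sigma0 + k / sqrt(d)
1/sqrt(d1) = 1/sqrt(3.5e-05) = 169.031;  1/sqrt(d2) = 72.9325
k = (sigma1 - sigma2) / (1/sqrt(d1) - 1/sqrt(d2)) = (224.4 - 141.7) / (169.031 - 72.9325) = 0.860577 MPa*m^0.5
sigma0 = sigma1 - k/sqrt(d1) = 224.4 - 0.860577*169.031 = 78.936 MPa
sigma_y(d3) = 78.936 + 0.860577 / sqrt(1.76e-04) = 143.8 MPa
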